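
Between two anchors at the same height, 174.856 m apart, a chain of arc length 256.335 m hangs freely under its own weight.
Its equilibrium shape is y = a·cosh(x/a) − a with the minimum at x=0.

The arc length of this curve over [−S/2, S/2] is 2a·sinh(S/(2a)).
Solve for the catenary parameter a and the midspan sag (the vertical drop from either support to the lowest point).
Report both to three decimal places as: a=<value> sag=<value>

seed: a₀ = √(S³/(24(L−S))) = √(174.856³/(24·81.479)) = 52.286834
iter 1: u=1.672084  f(a)=+1.218e+01  f'(a)=-4.080e+00  a ← 52.286834 − (+1.218e+01/-4.080e+00) = 55.272061
iter 2: u=1.581776  f(a)=+1.121e+00  f'(a)=-3.360e+00  a ← 55.272061 − (+1.121e+00/-3.360e+00) = 55.605612
iter 3: u=1.572287  f(a)=+1.162e-02  f'(a)=-3.291e+00  a ← 55.605612 − (+1.162e-02/-3.291e+00) = 55.609142
iter 4: u=1.572188  f(a)=+1.277e-06  f'(a)=-3.290e+00  a ← 55.609142 − (+1.277e-06/-3.290e+00) = 55.609143
iter 5: u=1.572188  f(a)=+0.000e+00  f'(a)=-3.290e+00  a ← 55.609143 − (+0.000e+00/-3.290e+00) = 55.609143
converged: |Δa| < 1e-12 after 5 iterations
sag = a·(cosh(S/(2a)) − 1) = 55.609143·(cosh(1.572188) − 1) = 84.102291
T_max/T_min = cosh(S/(2a)) = 2.512382

a=55.609 sag=84.102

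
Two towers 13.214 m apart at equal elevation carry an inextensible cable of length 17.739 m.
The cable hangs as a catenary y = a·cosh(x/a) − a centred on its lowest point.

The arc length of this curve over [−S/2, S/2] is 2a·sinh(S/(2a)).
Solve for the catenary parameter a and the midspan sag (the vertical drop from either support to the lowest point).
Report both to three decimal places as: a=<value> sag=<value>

a=4.830 sag=5.270

seed: a₀ = √(S³/(24(L−S))) = √(13.214³/(24·4.525)) = 4.609317
iter 1: u=1.433401  f(a)=+4.883e-01  f'(a)=-2.398e+00  a ← 4.609317 − (+4.883e-01/-2.398e+00) = 4.812965
iter 2: u=1.372750  f(a)=+3.422e-02  f'(a)=-2.072e+00  a ← 4.812965 − (+3.422e-02/-2.072e+00) = 4.829481
iter 3: u=1.368056  f(a)=+1.962e-04  f'(a)=-2.049e+00  a ← 4.829481 − (+1.962e-04/-2.049e+00) = 4.829576
iter 4: u=1.368029  f(a)=+6.526e-09  f'(a)=-2.048e+00  a ← 4.829576 − (+6.526e-09/-2.048e+00) = 4.829576
iter 5: u=1.368029  f(a)=-3.553e-15  f'(a)=-2.048e+00  a ← 4.829576 − (-3.553e-15/-2.048e+00) = 4.829576
converged: |Δa| < 1e-12 after 5 iterations
sag = a·(cosh(S/(2a)) − 1) = 4.829576·(cosh(1.368029) − 1) = 5.269574
T_max/T_min = cosh(S/(2a)) = 2.091105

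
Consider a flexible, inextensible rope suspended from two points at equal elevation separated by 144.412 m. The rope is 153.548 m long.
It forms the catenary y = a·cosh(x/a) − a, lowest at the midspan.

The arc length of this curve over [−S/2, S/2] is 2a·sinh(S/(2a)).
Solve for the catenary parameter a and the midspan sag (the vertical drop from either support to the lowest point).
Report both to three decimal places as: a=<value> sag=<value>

seed: a₀ = √(S³/(24(L−S))) = √(144.412³/(24·9.136)) = 117.198285
iter 1: u=0.616101  f(a)=+1.750e-01  f'(a)=-1.619e-01  a ← 117.198285 − (+1.750e-01/-1.619e-01) = 118.278964
iter 2: u=0.610472  f(a)=+2.450e-03  f'(a)=-1.574e-01  a ← 118.278964 − (+2.450e-03/-1.574e-01) = 118.294527
iter 3: u=0.610392  f(a)=+4.953e-07  f'(a)=-1.573e-01  a ← 118.294527 − (+4.953e-07/-1.573e-01) = 118.294530
iter 4: u=0.610392  f(a)=-2.842e-14  f'(a)=-1.573e-01  a ← 118.294530 − (-2.842e-14/-1.573e-01) = 118.294530
converged: |Δa| < 1e-12 after 4 iterations
sag = a·(cosh(S/(2a)) − 1) = 118.294530·(cosh(0.610392) − 1) = 22.729734
T_max/T_min = cosh(S/(2a)) = 1.192145

a=118.295 sag=22.730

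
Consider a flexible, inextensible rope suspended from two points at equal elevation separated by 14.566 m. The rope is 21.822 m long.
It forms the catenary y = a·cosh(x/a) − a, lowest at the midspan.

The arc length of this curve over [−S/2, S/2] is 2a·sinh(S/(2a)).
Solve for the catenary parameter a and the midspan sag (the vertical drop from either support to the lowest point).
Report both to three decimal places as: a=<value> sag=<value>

a=4.497 sag=7.304

seed: a₀ = √(S³/(24(L−S))) = √(14.566³/(24·7.256)) = 4.212658
iter 1: u=1.728837  f(a)=+1.165e+00  f'(a)=-4.591e+00  a ← 4.212658 − (+1.165e+00/-4.591e+00) = 4.466395
iter 2: u=1.630622  f(a)=+1.135e-01  f'(a)=-3.736e+00  a ← 4.466395 − (+1.135e-01/-3.736e+00) = 4.496788
iter 3: u=1.619601  f(a)=+1.336e-03  f'(a)=-3.648e+00  a ← 4.496788 − (+1.336e-03/-3.648e+00) = 4.497154
iter 4: u=1.619469  f(a)=+1.898e-07  f'(a)=-3.647e+00  a ← 4.497154 − (+1.898e-07/-3.647e+00) = 4.497154
iter 5: u=1.619469  f(a)=+7.105e-15  f'(a)=-3.647e+00  a ← 4.497154 − (+7.105e-15/-3.647e+00) = 4.497154
converged: |Δa| < 1e-12 after 5 iterations
sag = a·(cosh(S/(2a)) − 1) = 4.497154·(cosh(1.619469) − 1) = 7.304300
T_max/T_min = cosh(S/(2a)) = 2.624205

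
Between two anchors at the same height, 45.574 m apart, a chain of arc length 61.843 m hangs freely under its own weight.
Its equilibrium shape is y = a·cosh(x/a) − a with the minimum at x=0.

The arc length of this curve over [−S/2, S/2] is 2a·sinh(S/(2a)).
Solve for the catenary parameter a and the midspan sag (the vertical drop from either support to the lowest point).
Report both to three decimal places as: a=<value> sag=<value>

seed: a₀ = √(S³/(24(L−S))) = √(45.574³/(24·16.269)) = 15.570038
iter 1: u=1.463516  f(a)=+1.834e+00  f'(a)=-2.573e+00  a ← 15.570038 − (+1.834e+00/-2.573e+00) = 16.282764
iter 2: u=1.399455  f(a)=+1.334e-01  f'(a)=-2.211e+00  a ← 16.282764 − (+1.334e-01/-2.211e+00) = 16.343116
iter 3: u=1.394287  f(a)=+8.290e-04  f'(a)=-2.184e+00  a ← 16.343116 − (+8.290e-04/-2.184e+00) = 16.343495
iter 4: u=1.394255  f(a)=+3.244e-08  f'(a)=-2.183e+00  a ← 16.343495 − (+3.244e-08/-2.183e+00) = 16.343495
iter 5: u=1.394255  f(a)=+0.000e+00  f'(a)=-2.183e+00  a ← 16.343495 − (+0.000e+00/-2.183e+00) = 16.343495
converged: |Δa| < 1e-12 after 5 iterations
sag = a·(cosh(S/(2a)) − 1) = 16.343495·(cosh(1.394255) − 1) = 18.631482
T_max/T_min = cosh(S/(2a)) = 2.139994

a=16.343 sag=18.631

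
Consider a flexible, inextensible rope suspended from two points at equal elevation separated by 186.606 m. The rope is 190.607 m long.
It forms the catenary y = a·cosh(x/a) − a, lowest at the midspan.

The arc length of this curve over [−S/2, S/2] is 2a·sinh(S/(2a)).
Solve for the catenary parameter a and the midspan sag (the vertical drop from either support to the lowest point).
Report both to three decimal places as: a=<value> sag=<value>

a=260.967 sag=16.858

seed: a₀ = √(S³/(24(L−S))) = √(186.606³/(24·4.001)) = 260.134833
iter 1: u=0.358672  f(a)=+2.581e-02  f'(a)=-3.116e-02  a ← 260.134833 − (+2.581e-02/-3.116e-02) = 260.963321
iter 2: u=0.357533  f(a)=+1.238e-04  f'(a)=-3.086e-02  a ← 260.963321 − (+1.238e-04/-3.086e-02) = 260.967334
iter 3: u=0.357528  f(a)=+2.881e-09  f'(a)=-3.086e-02  a ← 260.967334 − (+2.881e-09/-3.086e-02) = 260.967334
iter 4: u=0.357528  f(a)=+0.000e+00  f'(a)=-3.086e-02  a ← 260.967334 − (+0.000e+00/-3.086e-02) = 260.967334
converged: |Δa| < 1e-12 after 4 iterations
sag = a·(cosh(S/(2a)) − 1) = 260.967334·(cosh(0.357528) − 1) = 16.857623
T_max/T_min = cosh(S/(2a)) = 1.064597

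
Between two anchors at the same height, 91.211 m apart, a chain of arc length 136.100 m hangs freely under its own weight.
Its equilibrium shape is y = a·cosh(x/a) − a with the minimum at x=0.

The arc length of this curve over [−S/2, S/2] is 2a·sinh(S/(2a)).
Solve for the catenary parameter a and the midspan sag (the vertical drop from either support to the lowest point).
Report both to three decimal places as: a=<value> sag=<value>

a=28.312 sag=45.392

seed: a₀ = √(S³/(24(L−S))) = √(91.211³/(24·44.889)) = 26.539653
iter 1: u=1.718391  f(a)=+7.113e+00  f'(a)=-4.493e+00  a ← 26.539653 − (+7.113e+00/-4.493e+00) = 28.122824
iter 2: u=1.621654  f(a)=+6.862e-01  f'(a)=-3.664e+00  a ← 28.122824 − (+6.862e-01/-3.664e+00) = 28.310080
iter 3: u=1.610928  f(a)=+7.891e-03  f'(a)=-3.581e+00  a ← 28.310080 − (+7.891e-03/-3.581e+00) = 28.312284
iter 4: u=1.610803  f(a)=+1.070e-06  f'(a)=-3.580e+00  a ← 28.312284 − (+1.070e-06/-3.580e+00) = 28.312284
iter 5: u=1.610803  f(a)=+2.842e-14  f'(a)=-3.580e+00  a ← 28.312284 − (+2.842e-14/-3.580e+00) = 28.312284
converged: |Δa| < 1e-12 after 5 iterations
sag = a·(cosh(S/(2a)) − 1) = 28.312284·(cosh(1.610803) − 1) = 45.392451
T_max/T_min = cosh(S/(2a)) = 2.603278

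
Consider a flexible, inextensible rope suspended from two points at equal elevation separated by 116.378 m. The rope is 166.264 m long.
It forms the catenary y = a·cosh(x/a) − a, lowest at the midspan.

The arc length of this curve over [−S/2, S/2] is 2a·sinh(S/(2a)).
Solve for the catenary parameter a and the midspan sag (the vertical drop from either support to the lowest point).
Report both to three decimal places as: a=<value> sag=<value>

seed: a₀ = √(S³/(24(L−S))) = √(116.378³/(24·49.886)) = 36.283684
iter 1: u=1.603724  f(a)=+6.822e+00  f'(a)=-3.525e+00  a ← 36.283684 − (+6.822e+00/-3.525e+00) = 38.219028
iter 2: u=1.522514  f(a)=+5.839e-01  f'(a)=-2.945e+00  a ← 38.219028 − (+5.839e-01/-2.945e+00) = 38.417262
iter 3: u=1.514658  f(a)=+5.161e-03  f'(a)=-2.894e+00  a ← 38.417262 − (+5.161e-03/-2.894e+00) = 38.419045
iter 4: u=1.514587  f(a)=+4.111e-07  f'(a)=-2.893e+00  a ← 38.419045 − (+4.111e-07/-2.893e+00) = 38.419045
iter 5: u=1.514587  f(a)=+0.000e+00  f'(a)=-2.893e+00  a ← 38.419045 − (+0.000e+00/-2.893e+00) = 38.419045
converged: |Δa| < 1e-12 after 5 iterations
sag = a·(cosh(S/(2a)) − 1) = 38.419045·(cosh(1.514587) − 1) = 53.161261
T_max/T_min = cosh(S/(2a)) = 2.383722

a=38.419 sag=53.161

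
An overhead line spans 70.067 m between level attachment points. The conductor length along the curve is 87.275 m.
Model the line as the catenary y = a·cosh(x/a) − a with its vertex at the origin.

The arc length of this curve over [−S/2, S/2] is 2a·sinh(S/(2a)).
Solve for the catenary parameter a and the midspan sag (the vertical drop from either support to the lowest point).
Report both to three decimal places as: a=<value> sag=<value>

seed: a₀ = √(S³/(24(L−S))) = √(70.067³/(24·17.208)) = 28.860209
iter 1: u=1.213903  f(a)=+1.313e+00  f'(a)=-1.378e+00  a ← 28.860209 − (+1.313e+00/-1.378e+00) = 29.813409
iter 2: u=1.175092  f(a)=+6.787e-02  f'(a)=-1.239e+00  a ← 29.813409 − (+6.787e-02/-1.239e+00) = 29.868200
iter 3: u=1.172936  f(a)=+2.031e-04  f'(a)=-1.231e+00  a ← 29.868200 − (+2.031e-04/-1.231e+00) = 29.868365
iter 4: u=1.172930  f(a)=+1.832e-09  f'(a)=-1.231e+00  a ← 29.868365 − (+1.832e-09/-1.231e+00) = 29.868365
iter 5: u=1.172930  f(a)=+1.421e-14  f'(a)=-1.231e+00  a ← 29.868365 − (+1.421e-14/-1.231e+00) = 29.868365
converged: |Δa| < 1e-12 after 5 iterations
sag = a·(cosh(S/(2a)) − 1) = 29.868365·(cosh(1.172930) − 1) = 23.012167
T_max/T_min = cosh(S/(2a)) = 1.770453

a=29.868 sag=23.012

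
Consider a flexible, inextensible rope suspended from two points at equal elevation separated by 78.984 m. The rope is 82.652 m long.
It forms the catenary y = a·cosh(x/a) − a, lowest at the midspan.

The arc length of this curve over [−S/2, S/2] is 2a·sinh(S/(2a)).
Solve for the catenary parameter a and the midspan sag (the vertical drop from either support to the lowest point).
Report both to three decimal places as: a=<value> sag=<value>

a=75.331 sag=10.591

seed: a₀ = √(S³/(24(L−S))) = √(78.984³/(24·3.668)) = 74.814952
iter 1: u=0.527862  f(a)=+5.144e-02  f'(a)=-1.008e-01  a ← 74.814952 − (+5.144e-02/-1.008e-01) = 75.325221
iter 2: u=0.524287  f(a)=+5.310e-04  f'(a)=-9.874e-02  a ← 75.325221 − (+5.310e-04/-9.874e-02) = 75.330599
iter 3: u=0.524249  f(a)=+5.790e-08  f'(a)=-9.872e-02  a ← 75.330599 − (+5.790e-08/-9.872e-02) = 75.330600
iter 4: u=0.524249  f(a)=+1.421e-14  f'(a)=-9.872e-02  a ← 75.330600 − (+1.421e-14/-9.872e-02) = 75.330600
converged: |Δa| < 1e-12 after 4 iterations
sag = a·(cosh(S/(2a)) − 1) = 75.330600·(cosh(0.524249) − 1) = 10.591094
T_max/T_min = cosh(S/(2a)) = 1.140595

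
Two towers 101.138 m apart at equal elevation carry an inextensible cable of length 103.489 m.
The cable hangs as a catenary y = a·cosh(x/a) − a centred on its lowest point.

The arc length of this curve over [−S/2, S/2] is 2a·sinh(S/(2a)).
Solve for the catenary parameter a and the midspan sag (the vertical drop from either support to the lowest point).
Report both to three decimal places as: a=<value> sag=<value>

seed: a₀ = √(S³/(24(L−S))) = √(101.138³/(24·2.351)) = 135.406529
iter 1: u=0.373461  f(a)=+1.645e-02  f'(a)=-3.521e-02  a ← 135.406529 − (+1.645e-02/-3.521e-02) = 135.873690
iter 2: u=0.372177  f(a)=+8.552e-05  f'(a)=-3.485e-02  a ← 135.873690 − (+8.552e-05/-3.485e-02) = 135.876144
iter 3: u=0.372170  f(a)=+2.338e-09  f'(a)=-3.484e-02  a ← 135.876144 − (+2.338e-09/-3.484e-02) = 135.876144
iter 4: u=0.372170  f(a)=-1.421e-14  f'(a)=-3.484e-02  a ← 135.876144 − (-1.421e-14/-3.484e-02) = 135.876144
converged: |Δa| < 1e-12 after 4 iterations
sag = a·(cosh(S/(2a)) − 1) = 135.876144·(cosh(0.372170) − 1) = 9.519247
T_max/T_min = cosh(S/(2a)) = 1.070058

a=135.876 sag=9.519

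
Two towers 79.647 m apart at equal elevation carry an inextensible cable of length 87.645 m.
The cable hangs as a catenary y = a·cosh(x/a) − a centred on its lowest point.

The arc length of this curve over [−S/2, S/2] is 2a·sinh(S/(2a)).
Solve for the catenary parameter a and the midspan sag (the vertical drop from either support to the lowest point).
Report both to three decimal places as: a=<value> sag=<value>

seed: a₀ = √(S³/(24(L−S))) = √(79.647³/(24·7.998)) = 51.304778
iter 1: u=0.776214  f(a)=+2.444e-01  f'(a)=-3.310e-01  a ← 51.304778 − (+2.444e-01/-3.310e-01) = 52.043283
iter 2: u=0.765200  f(a)=+5.378e-03  f'(a)=-3.166e-01  a ← 52.043283 − (+5.378e-03/-3.166e-01) = 52.060271
iter 3: u=0.764950  f(a)=+2.733e-06  f'(a)=-3.162e-01  a ← 52.060271 − (+2.733e-06/-3.162e-01) = 52.060280
iter 4: u=0.764950  f(a)=+7.105e-13  f'(a)=-3.162e-01  a ← 52.060280 − (+7.105e-13/-3.162e-01) = 52.060280
converged: |Δa| < 1e-12 after 4 iterations
sag = a·(cosh(S/(2a)) − 1) = 52.060280·(cosh(0.764950) − 1) = 15.988851
T_max/T_min = cosh(S/(2a)) = 1.307122

a=52.060 sag=15.989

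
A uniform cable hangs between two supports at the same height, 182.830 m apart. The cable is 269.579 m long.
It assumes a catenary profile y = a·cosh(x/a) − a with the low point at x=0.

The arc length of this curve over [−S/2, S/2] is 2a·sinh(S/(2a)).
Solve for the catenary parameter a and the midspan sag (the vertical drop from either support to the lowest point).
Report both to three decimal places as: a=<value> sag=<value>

seed: a₀ = √(S³/(24(L−S))) = √(182.830³/(24·86.749)) = 54.179292
iter 1: u=1.687268  f(a)=+1.322e+01  f'(a)=-4.212e+00  a ← 54.179292 − (+1.322e+01/-4.212e+00) = 57.317972
iter 2: u=1.594875  f(a)=+1.236e+00  f'(a)=-3.458e+00  a ← 57.317972 − (+1.236e+00/-3.458e+00) = 57.675338
iter 3: u=1.584993  f(a)=+1.326e-02  f'(a)=-3.384e+00  a ← 57.675338 − (+1.326e-02/-3.384e+00) = 57.679256
iter 4: u=1.584885  f(a)=+1.562e-06  f'(a)=-3.383e+00  a ← 57.679256 − (+1.562e-06/-3.383e+00) = 57.679256
iter 5: u=1.584885  f(a)=+0.000e+00  f'(a)=-3.383e+00  a ← 57.679256 − (+0.000e+00/-3.383e+00) = 57.679256
converged: |Δa| < 1e-12 after 5 iterations
sag = a·(cosh(S/(2a)) − 1) = 57.679256·(cosh(1.584885) − 1) = 88.932837
T_max/T_min = cosh(S/(2a)) = 2.541851

a=57.679 sag=88.933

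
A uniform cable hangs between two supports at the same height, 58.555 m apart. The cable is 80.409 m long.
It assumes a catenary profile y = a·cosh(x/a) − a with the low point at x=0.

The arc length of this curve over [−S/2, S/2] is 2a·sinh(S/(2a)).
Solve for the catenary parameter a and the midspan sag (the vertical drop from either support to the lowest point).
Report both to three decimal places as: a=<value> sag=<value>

seed: a₀ = √(S³/(24(L−S))) = √(58.555³/(24·21.854)) = 19.564776
iter 1: u=1.496439  f(a)=+2.582e+00  f'(a)=-2.776e+00  a ← 19.564776 − (+2.582e+00/-2.776e+00) = 20.494720
iter 2: u=1.428539  f(a)=+1.955e-01  f'(a)=-2.370e+00  a ← 20.494720 − (+1.955e-01/-2.370e+00) = 20.577192
iter 3: u=1.422813  f(a)=+1.324e-03  f'(a)=-2.338e+00  a ← 20.577192 − (+1.324e-03/-2.338e+00) = 20.577758
iter 4: u=1.422774  f(a)=+6.160e-08  f'(a)=-2.338e+00  a ← 20.577758 − (+6.160e-08/-2.338e+00) = 20.577758
iter 5: u=1.422774  f(a)=+0.000e+00  f'(a)=-2.338e+00  a ← 20.577758 − (+0.000e+00/-2.338e+00) = 20.577758
converged: |Δa| < 1e-12 after 5 iterations
sag = a·(cosh(S/(2a)) − 1) = 20.577758·(cosh(1.422774) − 1) = 24.586896
T_max/T_min = cosh(S/(2a)) = 2.194829

a=20.578 sag=24.587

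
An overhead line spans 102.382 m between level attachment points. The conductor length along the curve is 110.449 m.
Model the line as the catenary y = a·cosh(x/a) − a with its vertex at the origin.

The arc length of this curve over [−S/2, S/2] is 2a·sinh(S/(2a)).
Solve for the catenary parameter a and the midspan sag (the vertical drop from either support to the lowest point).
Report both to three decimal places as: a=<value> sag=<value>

a=75.316 sag=18.077

seed: a₀ = √(S³/(24(L−S))) = √(102.382³/(24·8.067)) = 74.451554
iter 1: u=0.687575  f(a)=+1.928e-01  f'(a)=-2.271e-01  a ← 74.451554 − (+1.928e-01/-2.271e-01) = 75.300639
iter 2: u=0.679822  f(a)=+3.349e-03  f'(a)=-2.193e-01  a ← 75.300639 − (+3.349e-03/-2.193e-01) = 75.315910
iter 3: u=0.679684  f(a)=+1.049e-06  f'(a)=-2.192e-01  a ← 75.315910 − (+1.049e-06/-2.192e-01) = 75.315914
iter 4: u=0.679684  f(a)=+7.105e-14  f'(a)=-2.192e-01  a ← 75.315914 − (+7.105e-14/-2.192e-01) = 75.315914
converged: |Δa| < 1e-12 after 4 iterations
sag = a·(cosh(S/(2a)) − 1) = 75.315914·(cosh(0.679684) − 1) = 18.076978
T_max/T_min = cosh(S/(2a)) = 1.240015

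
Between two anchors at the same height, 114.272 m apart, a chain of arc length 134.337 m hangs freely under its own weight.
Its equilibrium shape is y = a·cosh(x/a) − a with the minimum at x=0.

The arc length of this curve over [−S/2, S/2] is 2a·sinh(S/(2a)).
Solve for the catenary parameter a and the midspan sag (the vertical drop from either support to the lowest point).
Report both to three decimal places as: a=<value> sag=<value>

seed: a₀ = √(S³/(24(L−S))) = √(114.272³/(24·20.065)) = 55.665298
iter 1: u=1.026420  f(a)=+1.084e+00  f'(a)=-7.998e-01  a ← 55.665298 − (+1.084e+00/-7.998e-01) = 57.020503
iter 2: u=1.002026  f(a)=+4.084e-02  f'(a)=-7.405e-01  a ← 57.020503 − (+4.084e-02/-7.405e-01) = 57.075658
iter 3: u=1.001057  f(a)=+6.303e-05  f'(a)=-7.382e-01  a ← 57.075658 − (+6.303e-05/-7.382e-01) = 57.075743
iter 4: u=1.001056  f(a)=+1.506e-10  f'(a)=-7.382e-01  a ← 57.075743 − (+1.506e-10/-7.382e-01) = 57.075743
iter 5: u=1.001056  f(a)=-2.842e-14  f'(a)=-7.382e-01  a ← 57.075743 − (-2.842e-14/-7.382e-01) = 57.075743
converged: |Δa| < 1e-12 after 5 iterations
sag = a·(cosh(S/(2a)) − 1) = 57.075743·(cosh(1.001056) − 1) = 31.067594
T_max/T_min = cosh(S/(2a)) = 1.544322

a=57.076 sag=31.068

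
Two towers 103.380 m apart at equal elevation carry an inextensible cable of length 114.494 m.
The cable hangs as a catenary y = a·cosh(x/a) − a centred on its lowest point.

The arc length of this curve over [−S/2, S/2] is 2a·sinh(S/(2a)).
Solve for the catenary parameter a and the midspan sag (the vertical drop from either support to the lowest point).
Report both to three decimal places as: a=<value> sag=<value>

a=65.373 sag=21.523

seed: a₀ = √(S³/(24(L−S))) = √(103.380³/(24·11.114)) = 64.359695
iter 1: u=0.803142  f(a)=+3.640e-01  f'(a)=-3.682e-01  a ← 64.359695 − (+3.640e-01/-3.682e-01) = 65.348378
iter 2: u=0.790991  f(a)=+8.557e-03  f'(a)=-3.510e-01  a ← 65.348378 − (+8.557e-03/-3.510e-01) = 65.372755
iter 3: u=0.790696  f(a)=+4.982e-06  f'(a)=-3.506e-01  a ← 65.372755 − (+4.982e-06/-3.506e-01) = 65.372769
iter 4: u=0.790696  f(a)=+1.691e-12  f'(a)=-3.506e-01  a ← 65.372769 − (+1.691e-12/-3.506e-01) = 65.372769
converged: |Δa| < 1e-12 after 4 iterations
sag = a·(cosh(S/(2a)) − 1) = 65.372769·(cosh(0.790696) − 1) = 21.522674
T_max/T_min = cosh(S/(2a)) = 1.329230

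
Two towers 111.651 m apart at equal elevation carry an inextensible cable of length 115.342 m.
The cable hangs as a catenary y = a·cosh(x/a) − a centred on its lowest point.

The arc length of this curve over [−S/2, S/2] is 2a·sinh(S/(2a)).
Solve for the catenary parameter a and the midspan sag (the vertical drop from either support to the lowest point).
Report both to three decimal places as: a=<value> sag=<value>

a=125.965 sag=12.574

seed: a₀ = √(S³/(24(L−S))) = √(111.651³/(24·3.691)) = 125.347675
iter 1: u=0.445365  f(a)=+3.678e-02  f'(a)=-6.007e-02  a ← 125.347675 − (+3.678e-02/-6.007e-02) = 125.959956
iter 2: u=0.443200  f(a)=+2.712e-04  f'(a)=-5.919e-02  a ← 125.959956 − (+2.712e-04/-5.919e-02) = 125.964539
iter 3: u=0.443184  f(a)=+1.499e-08  f'(a)=-5.918e-02  a ← 125.964539 − (+1.499e-08/-5.918e-02) = 125.964539
iter 4: u=0.443184  f(a)=-1.421e-14  f'(a)=-5.918e-02  a ← 125.964539 − (-1.421e-14/-5.918e-02) = 125.964539
converged: |Δa| < 1e-12 after 4 iterations
sag = a·(cosh(S/(2a)) − 1) = 125.964539·(cosh(0.443184) − 1) = 12.574298
T_max/T_min = cosh(S/(2a)) = 1.099824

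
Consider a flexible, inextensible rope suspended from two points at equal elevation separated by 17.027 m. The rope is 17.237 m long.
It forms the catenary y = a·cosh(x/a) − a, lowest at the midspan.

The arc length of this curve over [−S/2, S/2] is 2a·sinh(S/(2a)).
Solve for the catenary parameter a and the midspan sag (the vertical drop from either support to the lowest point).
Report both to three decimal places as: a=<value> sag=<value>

seed: a₀ = √(S³/(24(L−S))) = √(17.027³/(24·0.210)) = 31.296224
iter 1: u=0.272030  f(a)=+7.784e-04  f'(a)=-1.352e-02  a ← 31.296224 − (+7.784e-04/-1.352e-02) = 31.353797
iter 2: u=0.271530  f(a)=+2.153e-06  f'(a)=-1.345e-02  a ← 31.353797 − (+2.153e-06/-1.345e-02) = 31.353957
iter 3: u=0.271529  f(a)=+1.657e-11  f'(a)=-1.344e-02  a ← 31.353957 − (+1.657e-11/-1.344e-02) = 31.353957
iter 4: u=0.271529  f(a)=+0.000e+00  f'(a)=-1.344e-02  a ← 31.353957 − (+0.000e+00/-1.344e-02) = 31.353957
converged: |Δa| < 1e-12 after 4 iterations
sag = a·(cosh(S/(2a)) − 1) = 31.353957·(cosh(0.271529) − 1) = 1.162949
T_max/T_min = cosh(S/(2a)) = 1.037091

a=31.354 sag=1.163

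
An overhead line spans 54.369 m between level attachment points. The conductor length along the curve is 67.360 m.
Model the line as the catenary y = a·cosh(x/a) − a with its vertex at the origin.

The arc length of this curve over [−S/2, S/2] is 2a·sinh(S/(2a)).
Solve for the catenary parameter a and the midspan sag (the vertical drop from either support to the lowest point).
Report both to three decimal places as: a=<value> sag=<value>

a=23.477 sag=17.578

seed: a₀ = √(S³/(24(L−S))) = √(54.369³/(24·12.991)) = 22.703881
iter 1: u=1.197350  f(a)=+9.637e-01  f'(a)=-1.317e+00  a ← 22.703881 − (+9.637e-01/-1.317e+00) = 23.435542
iter 2: u=1.159969  f(a)=+4.854e-02  f'(a)=-1.187e+00  a ← 23.435542 − (+4.854e-02/-1.187e+00) = 23.476424
iter 3: u=1.157949  f(a)=+1.376e-04  f'(a)=-1.181e+00  a ← 23.476424 − (+1.376e-04/-1.181e+00) = 23.476540
iter 4: u=1.157943  f(a)=+1.114e-09  f'(a)=-1.181e+00  a ← 23.476540 − (+1.114e-09/-1.181e+00) = 23.476540
iter 5: u=1.157943  f(a)=-1.421e-14  f'(a)=-1.181e+00  a ← 23.476540 − (-1.421e-14/-1.181e+00) = 23.476540
converged: |Δa| < 1e-12 after 5 iterations
sag = a·(cosh(S/(2a)) − 1) = 23.476540·(cosh(1.157943) − 1) = 17.578183
T_max/T_min = cosh(S/(2a)) = 1.748755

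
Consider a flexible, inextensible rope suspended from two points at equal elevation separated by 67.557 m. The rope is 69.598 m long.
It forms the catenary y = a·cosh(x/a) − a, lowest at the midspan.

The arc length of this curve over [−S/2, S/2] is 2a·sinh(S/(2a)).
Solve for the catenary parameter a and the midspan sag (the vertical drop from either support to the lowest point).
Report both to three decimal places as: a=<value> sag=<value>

a=79.695 sag=7.266

seed: a₀ = √(S³/(24(L−S))) = √(67.557³/(24·2.041)) = 79.337482
iter 1: u=0.425757  f(a)=+1.858e-02  f'(a)=-5.239e-02  a ← 79.337482 − (+1.858e-02/-5.239e-02) = 79.692103
iter 2: u=0.423863  f(a)=+1.253e-04  f'(a)=-5.169e-02  a ← 79.692103 − (+1.253e-04/-5.169e-02) = 79.694528
iter 3: u=0.423850  f(a)=+5.786e-09  f'(a)=-5.168e-02  a ← 79.694528 − (+5.786e-09/-5.168e-02) = 79.694528
iter 4: u=0.423850  f(a)=+0.000e+00  f'(a)=-5.168e-02  a ← 79.694528 − (+0.000e+00/-5.168e-02) = 79.694528
converged: |Δa| < 1e-12 after 4 iterations
sag = a·(cosh(S/(2a)) − 1) = 79.694528·(cosh(0.423850) − 1) = 7.266315
T_max/T_min = cosh(S/(2a)) = 1.091177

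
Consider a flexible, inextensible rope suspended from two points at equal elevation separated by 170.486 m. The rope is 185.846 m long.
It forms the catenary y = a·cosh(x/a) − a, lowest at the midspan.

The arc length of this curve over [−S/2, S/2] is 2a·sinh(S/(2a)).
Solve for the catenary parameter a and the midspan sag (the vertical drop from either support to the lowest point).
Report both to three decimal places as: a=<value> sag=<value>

seed: a₀ = √(S³/(24(L−S))) = √(170.486³/(24·15.360)) = 115.939615
iter 1: u=0.735236  f(a)=+4.205e-01  f'(a)=-2.796e-01  a ← 115.939615 − (+4.205e-01/-2.796e-01) = 117.443875
iter 2: u=0.725819  f(a)=+8.325e-03  f'(a)=-2.686e-01  a ← 117.443875 − (+8.325e-03/-2.686e-01) = 117.474868
iter 3: u=0.725628  f(a)=+3.408e-06  f'(a)=-2.684e-01  a ← 117.474868 − (+3.408e-06/-2.684e-01) = 117.474880
iter 4: u=0.725627  f(a)=+5.684e-13  f'(a)=-2.684e-01  a ← 117.474880 − (+5.684e-13/-2.684e-01) = 117.474880
converged: |Δa| < 1e-12 after 4 iterations
sag = a·(cosh(S/(2a)) − 1) = 117.474880·(cosh(0.725627) − 1) = 32.308401
T_max/T_min = cosh(S/(2a)) = 1.275024

a=117.475 sag=32.308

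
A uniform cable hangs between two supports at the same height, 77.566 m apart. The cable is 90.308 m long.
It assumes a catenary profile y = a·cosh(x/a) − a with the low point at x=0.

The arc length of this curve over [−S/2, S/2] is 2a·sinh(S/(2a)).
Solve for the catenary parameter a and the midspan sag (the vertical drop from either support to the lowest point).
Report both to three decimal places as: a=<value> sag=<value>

seed: a₀ = √(S³/(24(L−S))) = √(77.566³/(24·12.742)) = 39.064536
iter 1: u=0.992793  f(a)=+6.429e-01  f'(a)=-7.190e-01  a ← 39.064536 − (+6.429e-01/-7.190e-01) = 39.958730
iter 2: u=0.970576  f(a)=+2.274e-02  f'(a)=-6.689e-01  a ← 39.958730 − (+2.274e-02/-6.689e-01) = 39.992720
iter 3: u=0.969751  f(a)=+3.075e-05  f'(a)=-6.671e-01  a ← 39.992720 − (+3.075e-05/-6.671e-01) = 39.992766
iter 4: u=0.969750  f(a)=+5.639e-11  f'(a)=-6.671e-01  a ← 39.992766 − (+5.639e-11/-6.671e-01) = 39.992766
iter 5: u=0.969750  f(a)=-1.421e-14  f'(a)=-6.671e-01  a ← 39.992766 − (-1.421e-14/-6.671e-01) = 39.992766
converged: |Δa| < 1e-12 after 5 iterations
sag = a·(cosh(S/(2a)) − 1) = 39.992766·(cosh(0.969750) − 1) = 20.325598
T_max/T_min = cosh(S/(2a)) = 1.508232

a=39.993 sag=20.326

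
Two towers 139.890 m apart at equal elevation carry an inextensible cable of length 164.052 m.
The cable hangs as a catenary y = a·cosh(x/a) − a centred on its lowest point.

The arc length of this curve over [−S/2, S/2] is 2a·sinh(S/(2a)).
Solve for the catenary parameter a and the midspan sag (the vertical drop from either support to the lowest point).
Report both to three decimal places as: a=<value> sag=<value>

a=70.422 sag=37.687

seed: a₀ = √(S³/(24(L−S))) = √(139.890³/(24·24.162)) = 68.708101
iter 1: u=1.018002  f(a)=+1.283e+00  f'(a)=-7.790e-01  a ← 68.708101 − (+1.283e+00/-7.790e-01) = 70.355590
iter 2: u=0.994164  f(a)=+4.761e-02  f'(a)=-7.221e-01  a ← 70.355590 − (+4.761e-02/-7.221e-01) = 70.421518
iter 3: u=0.993233  f(a)=+7.111e-05  f'(a)=-7.200e-01  a ← 70.421518 − (+7.111e-05/-7.200e-01) = 70.421616
iter 4: u=0.993232  f(a)=+1.592e-10  f'(a)=-7.200e-01  a ← 70.421616 − (+1.592e-10/-7.200e-01) = 70.421616
iter 5: u=0.993232  f(a)=+0.000e+00  f'(a)=-7.200e-01  a ← 70.421616 − (+0.000e+00/-7.200e-01) = 70.421616
converged: |Δa| < 1e-12 after 5 iterations
sag = a·(cosh(S/(2a)) − 1) = 70.421616·(cosh(0.993232) − 1) = 37.686981
T_max/T_min = cosh(S/(2a)) = 1.535162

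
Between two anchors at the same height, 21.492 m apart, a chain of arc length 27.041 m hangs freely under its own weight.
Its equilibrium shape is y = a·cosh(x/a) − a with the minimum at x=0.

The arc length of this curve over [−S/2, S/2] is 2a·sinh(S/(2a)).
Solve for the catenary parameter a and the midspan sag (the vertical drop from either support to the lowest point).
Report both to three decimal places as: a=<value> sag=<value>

a=8.950 sag=7.264

seed: a₀ = √(S³/(24(L−S))) = √(21.492³/(24·5.549)) = 8.633806
iter 1: u=1.244642  f(a)=+4.460e-01  f'(a)=-1.496e+00  a ← 8.633806 − (+4.460e-01/-1.496e+00) = 8.931962
iter 2: u=1.203095  f(a)=+2.415e-02  f'(a)=-1.338e+00  a ← 8.931962 − (+2.415e-02/-1.338e+00) = 8.950009
iter 3: u=1.200669  f(a)=+7.973e-05  f'(a)=-1.329e+00  a ← 8.950009 − (+7.973e-05/-1.329e+00) = 8.950069
iter 4: u=1.200661  f(a)=+8.756e-10  f'(a)=-1.329e+00  a ← 8.950069 − (+8.756e-10/-1.329e+00) = 8.950069
iter 5: u=1.200661  f(a)=+0.000e+00  f'(a)=-1.329e+00  a ← 8.950069 − (+0.000e+00/-1.329e+00) = 8.950069
converged: |Δa| < 1e-12 after 5 iterations
sag = a·(cosh(S/(2a)) − 1) = 8.950069·(cosh(1.200661) − 1) = 7.264358
T_max/T_min = cosh(S/(2a)) = 1.811654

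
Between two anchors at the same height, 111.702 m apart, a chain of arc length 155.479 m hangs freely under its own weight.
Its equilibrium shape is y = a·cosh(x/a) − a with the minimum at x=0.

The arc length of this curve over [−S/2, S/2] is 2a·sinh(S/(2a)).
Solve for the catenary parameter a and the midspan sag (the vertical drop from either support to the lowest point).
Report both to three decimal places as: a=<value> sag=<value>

seed: a₀ = √(S³/(24(L−S))) = √(111.702³/(24·43.777)) = 36.421917
iter 1: u=1.533445  f(a)=+5.445e+00  f'(a)=-3.019e+00  a ← 36.421917 − (+5.445e+00/-3.019e+00) = 38.225571
iter 2: u=1.461090  f(a)=+4.306e-01  f'(a)=-2.559e+00  a ← 38.225571 − (+4.306e-01/-2.559e+00) = 38.393863
iter 3: u=1.454686  f(a)=+3.204e-03  f'(a)=-2.521e+00  a ← 38.393863 − (+3.204e-03/-2.521e+00) = 38.395134
iter 4: u=1.454637  f(a)=+1.803e-07  f'(a)=-2.520e+00  a ← 38.395134 − (+1.803e-07/-2.520e+00) = 38.395134
iter 5: u=1.454637  f(a)=+0.000e+00  f'(a)=-2.520e+00  a ← 38.395134 − (+0.000e+00/-2.520e+00) = 38.395134
converged: |Δa| < 1e-12 after 5 iterations
sag = a·(cosh(S/(2a)) − 1) = 38.395134·(cosh(1.454637) − 1) = 48.309054
T_max/T_min = cosh(S/(2a)) = 2.258208

a=38.395 sag=48.309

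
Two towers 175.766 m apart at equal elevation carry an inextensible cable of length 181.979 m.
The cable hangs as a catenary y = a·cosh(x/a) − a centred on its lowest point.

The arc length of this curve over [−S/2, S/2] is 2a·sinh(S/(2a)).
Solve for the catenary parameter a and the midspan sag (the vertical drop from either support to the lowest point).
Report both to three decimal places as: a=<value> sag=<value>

seed: a₀ = √(S³/(24(L−S))) = √(175.766³/(24·6.213)) = 190.829717
iter 1: u=0.460531  f(a)=+6.622e-02  f'(a)=-6.651e-02  a ← 190.829717 − (+6.622e-02/-6.651e-02) = 191.825385
iter 2: u=0.458141  f(a)=+5.218e-04  f'(a)=-6.546e-02  a ← 191.825385 − (+5.218e-04/-6.546e-02) = 191.833357
iter 3: u=0.458122  f(a)=+3.298e-08  f'(a)=-6.545e-02  a ← 191.833357 − (+3.298e-08/-6.545e-02) = 191.833357
iter 4: u=0.458122  f(a)=-5.684e-14  f'(a)=-6.545e-02  a ← 191.833357 − (-5.684e-14/-6.545e-02) = 191.833357
converged: |Δa| < 1e-12 after 4 iterations
sag = a·(cosh(S/(2a)) − 1) = 191.833357·(cosh(0.458122) − 1) = 20.485097
T_max/T_min = cosh(S/(2a)) = 1.106786

a=191.833 sag=20.485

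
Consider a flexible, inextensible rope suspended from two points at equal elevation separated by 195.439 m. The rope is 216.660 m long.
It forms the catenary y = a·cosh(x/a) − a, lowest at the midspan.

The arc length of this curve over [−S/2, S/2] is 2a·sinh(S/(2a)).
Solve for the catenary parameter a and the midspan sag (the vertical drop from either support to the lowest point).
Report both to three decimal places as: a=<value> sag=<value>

a=122.992 sag=40.906

seed: a₀ = √(S³/(24(L−S))) = √(195.439³/(24·21.221)) = 121.067703
iter 1: u=0.807148  f(a)=+7.021e-01  f'(a)=-3.739e-01  a ← 121.067703 − (+7.021e-01/-3.739e-01) = 122.945221
iter 2: u=0.794821  f(a)=+1.667e-02  f'(a)=-3.564e-01  a ← 122.945221 − (+1.667e-02/-3.564e-01) = 122.991984
iter 3: u=0.794519  f(a)=+9.896e-06  f'(a)=-3.560e-01  a ← 122.991984 − (+9.896e-06/-3.560e-01) = 122.992012
iter 4: u=0.794519  f(a)=+3.496e-12  f'(a)=-3.560e-01  a ← 122.992012 − (+3.496e-12/-3.560e-01) = 122.992012
converged: |Δa| < 1e-12 after 4 iterations
sag = a·(cosh(S/(2a)) − 1) = 122.992012·(cosh(0.794519) − 1) = 40.905590
T_max/T_min = cosh(S/(2a)) = 1.332587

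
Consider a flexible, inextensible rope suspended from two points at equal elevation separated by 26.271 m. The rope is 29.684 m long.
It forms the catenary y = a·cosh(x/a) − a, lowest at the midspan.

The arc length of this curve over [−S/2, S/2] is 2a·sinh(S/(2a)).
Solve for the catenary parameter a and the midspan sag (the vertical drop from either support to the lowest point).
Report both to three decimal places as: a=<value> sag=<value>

seed: a₀ = √(S³/(24(L−S))) = √(26.271³/(24·3.413)) = 14.877883
iter 1: u=0.882888  f(a)=+1.355e-01  f'(a)=-4.956e-01  a ← 14.877883 − (+1.355e-01/-4.956e-01) = 15.151335
iter 2: u=0.866953  f(a)=+3.826e-03  f'(a)=-4.679e-01  a ← 15.151335 − (+3.826e-03/-4.679e-01) = 15.159512
iter 3: u=0.866486  f(a)=+3.247e-06  f'(a)=-4.672e-01  a ← 15.159512 − (+3.247e-06/-4.672e-01) = 15.159519
iter 4: u=0.866485  f(a)=+2.341e-12  f'(a)=-4.672e-01  a ← 15.159519 − (+2.341e-12/-4.672e-01) = 15.159519
converged: |Δa| < 1e-12 after 4 iterations
sag = a·(cosh(S/(2a)) − 1) = 15.159519·(cosh(0.866485) − 1) = 6.055947
T_max/T_min = cosh(S/(2a)) = 1.399481

a=15.160 sag=6.056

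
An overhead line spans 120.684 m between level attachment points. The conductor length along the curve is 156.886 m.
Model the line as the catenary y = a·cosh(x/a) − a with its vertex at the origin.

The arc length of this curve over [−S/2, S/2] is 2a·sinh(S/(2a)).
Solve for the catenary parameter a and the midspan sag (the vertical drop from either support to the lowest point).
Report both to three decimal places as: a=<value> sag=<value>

a=46.877 sag=44.506

seed: a₀ = √(S³/(24(L−S))) = √(120.684³/(24·36.202)) = 44.978259
iter 1: u=1.341581  f(a)=+3.401e+00  f'(a)=-1.919e+00  a ← 44.978259 − (+3.401e+00/-1.919e+00) = 46.750800
iter 2: u=1.290716  f(a)=+2.114e-01  f'(a)=-1.687e+00  a ← 46.750800 − (+2.114e-01/-1.687e+00) = 46.876103
iter 3: u=1.287266  f(a)=+9.363e-04  f'(a)=-1.672e+00  a ← 46.876103 − (+9.363e-04/-1.672e+00) = 46.876663
iter 4: u=1.287250  f(a)=+1.855e-08  f'(a)=-1.672e+00  a ← 46.876663 − (+1.855e-08/-1.672e+00) = 46.876663
iter 5: u=1.287250  f(a)=+0.000e+00  f'(a)=-1.672e+00  a ← 46.876663 − (+0.000e+00/-1.672e+00) = 46.876663
converged: |Δa| < 1e-12 after 5 iterations
sag = a·(cosh(S/(2a)) − 1) = 46.876663·(cosh(1.287250) − 1) = 44.505643
T_max/T_min = cosh(S/(2a)) = 1.949420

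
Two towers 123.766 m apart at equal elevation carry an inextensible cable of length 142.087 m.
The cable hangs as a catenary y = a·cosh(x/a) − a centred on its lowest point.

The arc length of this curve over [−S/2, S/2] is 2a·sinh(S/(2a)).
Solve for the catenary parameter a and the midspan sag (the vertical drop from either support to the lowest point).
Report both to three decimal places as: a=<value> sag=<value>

seed: a₀ = √(S³/(24(L−S))) = √(123.766³/(24·18.321)) = 65.663167
iter 1: u=0.942431  f(a)=+8.310e-01  f'(a)=-6.092e-01  a ← 65.663167 − (+8.310e-01/-6.092e-01) = 67.027326
iter 2: u=0.923250  f(a)=+2.660e-02  f'(a)=-5.708e-01  a ← 67.027326 − (+2.660e-02/-5.708e-01) = 67.073937
iter 3: u=0.922609  f(a)=+2.926e-05  f'(a)=-5.695e-01  a ← 67.073937 − (+2.926e-05/-5.695e-01) = 67.073989
iter 4: u=0.922608  f(a)=+3.544e-11  f'(a)=-5.695e-01  a ← 67.073989 − (+3.544e-11/-5.695e-01) = 67.073989
converged: |Δa| < 1e-12 after 4 iterations
sag = a·(cosh(S/(2a)) − 1) = 67.073989·(cosh(0.922608) − 1) = 30.630151
T_max/T_min = cosh(S/(2a)) = 1.456662

a=67.074 sag=30.630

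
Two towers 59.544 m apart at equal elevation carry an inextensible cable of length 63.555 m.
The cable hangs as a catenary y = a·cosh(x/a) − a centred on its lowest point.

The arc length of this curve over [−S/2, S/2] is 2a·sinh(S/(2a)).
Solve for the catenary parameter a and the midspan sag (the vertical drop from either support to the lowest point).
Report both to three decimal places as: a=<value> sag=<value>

a=47.296 sag=9.684

seed: a₀ = √(S³/(24(L−S))) = √(59.544³/(24·4.011)) = 46.830097
iter 1: u=0.635745  f(a)=+8.184e-02  f'(a)=-1.783e-01  a ← 46.830097 − (+8.184e-02/-1.783e-01) = 47.289042
iter 2: u=0.629575  f(a)=+1.219e-03  f'(a)=-1.730e-01  a ← 47.289042 − (+1.219e-03/-1.730e-01) = 47.296085
iter 3: u=0.629481  f(a)=+2.793e-07  f'(a)=-1.730e-01  a ← 47.296085 − (+2.793e-07/-1.730e-01) = 47.296086
iter 4: u=0.629481  f(a)=+1.421e-14  f'(a)=-1.730e-01  a ← 47.296086 − (+1.421e-14/-1.730e-01) = 47.296086
converged: |Δa| < 1e-12 after 4 iterations
sag = a·(cosh(S/(2a)) − 1) = 47.296086·(cosh(0.629481) − 1) = 9.683992
T_max/T_min = cosh(S/(2a)) = 1.204752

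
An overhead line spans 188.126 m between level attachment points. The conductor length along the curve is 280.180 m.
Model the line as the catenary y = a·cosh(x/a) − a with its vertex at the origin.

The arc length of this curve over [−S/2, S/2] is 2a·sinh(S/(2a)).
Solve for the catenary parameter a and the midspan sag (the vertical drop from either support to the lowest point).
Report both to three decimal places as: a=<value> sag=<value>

seed: a₀ = √(S³/(24(L−S))) = √(188.126³/(24·92.054)) = 54.896705
iter 1: u=1.713454  f(a)=+1.450e+01  f'(a)=-4.447e+00  a ← 54.896705 − (+1.450e+01/-4.447e+00) = 58.156451
iter 2: u=1.617413  f(a)=+1.392e+00  f'(a)=-3.631e+00  a ← 58.156451 − (+1.392e+00/-3.631e+00) = 58.539707
iter 3: u=1.606824  f(a)=+1.583e-02  f'(a)=-3.549e+00  a ← 58.539707 − (+1.583e-02/-3.549e+00) = 58.544167
iter 4: u=1.606701  f(a)=+2.100e-06  f'(a)=-3.548e+00  a ← 58.544167 − (+2.100e-06/-3.548e+00) = 58.544168
iter 5: u=1.606701  f(a)=+5.684e-14  f'(a)=-3.548e+00  a ← 58.544168 − (+5.684e-14/-3.548e+00) = 58.544168
converged: |Δa| < 1e-12 after 5 iterations
sag = a·(cosh(S/(2a)) − 1) = 58.544168·(cosh(1.606701) − 1) = 93.286750
T_max/T_min = cosh(S/(2a)) = 2.593442

a=58.544 sag=93.287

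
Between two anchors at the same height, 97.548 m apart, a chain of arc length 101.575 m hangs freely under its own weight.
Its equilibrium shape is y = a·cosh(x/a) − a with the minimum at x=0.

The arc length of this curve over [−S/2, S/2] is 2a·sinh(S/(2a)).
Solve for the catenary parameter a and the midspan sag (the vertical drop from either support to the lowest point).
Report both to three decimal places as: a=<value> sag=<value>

seed: a₀ = √(S³/(24(L−S))) = √(97.548³/(24·4.027)) = 98.001138
iter 1: u=0.497688  f(a)=+5.017e-02  f'(a)=-8.424e-02  a ← 98.001138 − (+5.017e-02/-8.424e-02) = 98.596702
iter 2: u=0.494682  f(a)=+4.610e-04  f'(a)=-8.269e-02  a ← 98.596702 − (+4.610e-04/-8.269e-02) = 98.602277
iter 3: u=0.494654  f(a)=+3.973e-08  f'(a)=-8.268e-02  a ← 98.602277 − (+3.973e-08/-8.268e-02) = 98.602278
iter 4: u=0.494654  f(a)=-1.421e-14  f'(a)=-8.268e-02  a ← 98.602278 − (-1.421e-14/-8.268e-02) = 98.602278
converged: |Δa| < 1e-12 after 4 iterations
sag = a·(cosh(S/(2a)) − 1) = 98.602278·(cosh(0.494654) − 1) = 12.311109
T_max/T_min = cosh(S/(2a)) = 1.124856

a=98.602 sag=12.311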